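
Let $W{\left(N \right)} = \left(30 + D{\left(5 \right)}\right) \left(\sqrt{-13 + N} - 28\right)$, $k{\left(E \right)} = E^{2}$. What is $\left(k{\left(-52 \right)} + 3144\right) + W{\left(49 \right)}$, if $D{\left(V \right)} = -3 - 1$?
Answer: $5276$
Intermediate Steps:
$D{\left(V \right)} = -4$ ($D{\left(V \right)} = -3 - 1 = -4$)
$W{\left(N \right)} = -728 + 26 \sqrt{-13 + N}$ ($W{\left(N \right)} = \left(30 - 4\right) \left(\sqrt{-13 + N} - 28\right) = 26 \left(-28 + \sqrt{-13 + N}\right) = -728 + 26 \sqrt{-13 + N}$)
$\left(k{\left(-52 \right)} + 3144\right) + W{\left(49 \right)} = \left(\left(-52\right)^{2} + 3144\right) - \left(728 - 26 \sqrt{-13 + 49}\right) = \left(2704 + 3144\right) - \left(728 - 26 \sqrt{36}\right) = 5848 + \left(-728 + 26 \cdot 6\right) = 5848 + \left(-728 + 156\right) = 5848 - 572 = 5276$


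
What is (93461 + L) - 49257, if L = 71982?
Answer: 116186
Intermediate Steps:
(93461 + L) - 49257 = (93461 + 71982) - 49257 = 165443 - 49257 = 116186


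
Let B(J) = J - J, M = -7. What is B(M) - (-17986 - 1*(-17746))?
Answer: 240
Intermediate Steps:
B(J) = 0
B(M) - (-17986 - 1*(-17746)) = 0 - (-17986 - 1*(-17746)) = 0 - (-17986 + 17746) = 0 - 1*(-240) = 0 + 240 = 240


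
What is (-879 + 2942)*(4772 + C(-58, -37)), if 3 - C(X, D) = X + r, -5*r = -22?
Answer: 49807009/5 ≈ 9.9614e+6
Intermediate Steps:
r = 22/5 (r = -1/5*(-22) = 22/5 ≈ 4.4000)
C(X, D) = -7/5 - X (C(X, D) = 3 - (X + 22/5) = 3 - (22/5 + X) = 3 + (-22/5 - X) = -7/5 - X)
(-879 + 2942)*(4772 + C(-58, -37)) = (-879 + 2942)*(4772 + (-7/5 - 1*(-58))) = 2063*(4772 + (-7/5 + 58)) = 2063*(4772 + 283/5) = 2063*(24143/5) = 49807009/5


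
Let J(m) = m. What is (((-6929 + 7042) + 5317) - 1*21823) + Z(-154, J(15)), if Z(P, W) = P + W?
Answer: -16532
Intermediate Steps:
(((-6929 + 7042) + 5317) - 1*21823) + Z(-154, J(15)) = (((-6929 + 7042) + 5317) - 1*21823) + (-154 + 15) = ((113 + 5317) - 21823) - 139 = (5430 - 21823) - 139 = -16393 - 139 = -16532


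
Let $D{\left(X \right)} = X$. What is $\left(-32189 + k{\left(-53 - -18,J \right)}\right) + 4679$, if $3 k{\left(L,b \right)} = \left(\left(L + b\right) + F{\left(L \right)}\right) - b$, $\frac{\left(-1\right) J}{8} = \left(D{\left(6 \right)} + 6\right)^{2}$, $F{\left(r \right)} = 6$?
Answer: $- \frac{82559}{3} \approx -27520.0$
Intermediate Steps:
$J = -1152$ ($J = - 8 \left(6 + 6\right)^{2} = - 8 \cdot 12^{2} = \left(-8\right) 144 = -1152$)
$k{\left(L,b \right)} = 2 + \frac{L}{3}$ ($k{\left(L,b \right)} = \frac{\left(\left(L + b\right) + 6\right) - b}{3} = \frac{\left(6 + L + b\right) - b}{3} = \frac{6 + L}{3} = 2 + \frac{L}{3}$)
$\left(-32189 + k{\left(-53 - -18,J \right)}\right) + 4679 = \left(-32189 + \left(2 + \frac{-53 - -18}{3}\right)\right) + 4679 = \left(-32189 + \left(2 + \frac{-53 + 18}{3}\right)\right) + 4679 = \left(-32189 + \left(2 + \frac{1}{3} \left(-35\right)\right)\right) + 4679 = \left(-32189 + \left(2 - \frac{35}{3}\right)\right) + 4679 = \left(-32189 - \frac{29}{3}\right) + 4679 = - \frac{96596}{3} + 4679 = - \frac{82559}{3}$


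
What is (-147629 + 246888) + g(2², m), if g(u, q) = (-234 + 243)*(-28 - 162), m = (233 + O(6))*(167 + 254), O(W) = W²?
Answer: 97549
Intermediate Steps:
m = 113249 (m = (233 + 6²)*(167 + 254) = (233 + 36)*421 = 269*421 = 113249)
g(u, q) = -1710 (g(u, q) = 9*(-190) = -1710)
(-147629 + 246888) + g(2², m) = (-147629 + 246888) - 1710 = 99259 - 1710 = 97549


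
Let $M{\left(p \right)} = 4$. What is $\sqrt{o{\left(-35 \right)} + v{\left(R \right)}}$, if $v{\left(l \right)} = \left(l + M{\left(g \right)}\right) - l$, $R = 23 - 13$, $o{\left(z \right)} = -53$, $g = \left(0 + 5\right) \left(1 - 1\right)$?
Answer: $7 i \approx 7.0 i$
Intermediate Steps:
$g = 0$ ($g = 5 \cdot 0 = 0$)
$R = 10$ ($R = 23 - 13 = 10$)
$v{\left(l \right)} = 4$ ($v{\left(l \right)} = \left(l + 4\right) - l = \left(4 + l\right) - l = 4$)
$\sqrt{o{\left(-35 \right)} + v{\left(R \right)}} = \sqrt{-53 + 4} = \sqrt{-49} = 7 i$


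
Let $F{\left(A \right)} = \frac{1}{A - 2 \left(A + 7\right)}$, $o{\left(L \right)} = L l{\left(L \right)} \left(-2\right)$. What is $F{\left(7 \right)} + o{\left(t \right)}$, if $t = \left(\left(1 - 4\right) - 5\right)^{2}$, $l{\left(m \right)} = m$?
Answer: $- \frac{172033}{21} \approx -8192.0$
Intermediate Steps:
$t = 64$ ($t = \left(\left(1 - 4\right) - 5\right)^{2} = \left(-3 - 5\right)^{2} = \left(-8\right)^{2} = 64$)
$o{\left(L \right)} = - 2 L^{2}$ ($o{\left(L \right)} = L L \left(-2\right) = L^{2} \left(-2\right) = - 2 L^{2}$)
$F{\left(A \right)} = \frac{1}{-14 - A}$ ($F{\left(A \right)} = \frac{1}{A - 2 \left(7 + A\right)} = \frac{1}{A - \left(14 + 2 A\right)} = \frac{1}{-14 - A}$)
$F{\left(7 \right)} + o{\left(t \right)} = - \frac{1}{14 + 7} - 2 \cdot 64^{2} = - \frac{1}{21} - 8192 = - \frac{172033}{21}$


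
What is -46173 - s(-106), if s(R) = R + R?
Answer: -45961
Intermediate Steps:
s(R) = 2*R
-46173 - s(-106) = -46173 - 2*(-106) = -46173 - 1*(-212) = -46173 + 212 = -45961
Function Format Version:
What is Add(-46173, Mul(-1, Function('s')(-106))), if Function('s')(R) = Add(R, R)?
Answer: -45961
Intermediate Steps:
Function('s')(R) = Mul(2, R)
Add(-46173, Mul(-1, Function('s')(-106))) = Add(-46173, Mul(-1, Mul(2, -106))) = Add(-46173, Mul(-1, -212)) = Add(-46173, 212) = -45961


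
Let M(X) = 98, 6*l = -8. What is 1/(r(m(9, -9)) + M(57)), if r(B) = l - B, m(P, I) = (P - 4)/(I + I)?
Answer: 18/1745 ≈ 0.010315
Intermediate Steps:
l = -4/3 (l = (1/6)*(-8) = -4/3 ≈ -1.3333)
m(P, I) = (-4 + P)/(2*I) (m(P, I) = (-4 + P)/((2*I)) = (-4 + P)*(1/(2*I)) = (-4 + P)/(2*I))
r(B) = -4/3 - B
1/(r(m(9, -9)) + M(57)) = 1/((-4/3 - (-4 + 9)/(2*(-9))) + 98) = 1/((-4/3 - (-1)*5/(2*9)) + 98) = 1/((-4/3 - 1*(-5/18)) + 98) = 1/((-4/3 + 5/18) + 98) = 1/(-19/18 + 98) = 1/(1745/18) = 18/1745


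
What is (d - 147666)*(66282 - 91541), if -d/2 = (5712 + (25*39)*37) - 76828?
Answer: 1959694256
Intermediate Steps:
d = 70082 (d = -2*((5712 + (25*39)*37) - 76828) = -2*((5712 + 975*37) - 76828) = -2*((5712 + 36075) - 76828) = -2*(41787 - 76828) = -2*(-35041) = 70082)
(d - 147666)*(66282 - 91541) = (70082 - 147666)*(66282 - 91541) = -77584*(-25259) = 1959694256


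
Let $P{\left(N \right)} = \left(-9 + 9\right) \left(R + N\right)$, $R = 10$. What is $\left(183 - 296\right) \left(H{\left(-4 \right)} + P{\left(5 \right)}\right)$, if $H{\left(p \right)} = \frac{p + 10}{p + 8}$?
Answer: $- \frac{339}{2} \approx -169.5$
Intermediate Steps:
$H{\left(p \right)} = \frac{10 + p}{8 + p}$
$P{\left(N \right)} = 0$ ($P{\left(N \right)} = \left(-9 + 9\right) \left(10 + N\right) = 0 \left(10 + N\right) = 0$)
$\left(183 - 296\right) \left(H{\left(-4 \right)} + P{\left(5 \right)}\right) = \left(183 - 296\right) \left(\frac{10 - 4}{8 - 4} + 0\right) = - 113 \left(\frac{1}{4} \cdot 6 + 0\right) = - 113 \left(\frac{3}{2} + 0\right) = \left(-113\right) \frac{3}{2} = - \frac{339}{2}$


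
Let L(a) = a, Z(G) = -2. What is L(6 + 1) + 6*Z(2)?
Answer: -5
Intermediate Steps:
L(6 + 1) + 6*Z(2) = (6 + 1) + 6*(-2) = 7 - 12 = -5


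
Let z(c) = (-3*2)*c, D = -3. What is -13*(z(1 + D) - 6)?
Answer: -78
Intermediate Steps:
z(c) = -6*c
-13*(z(1 + D) - 6) = -13*(-6*(1 - 3) - 6) = -13*(-6*(-2) - 6) = -13*(12 - 6) = -13*6 = -78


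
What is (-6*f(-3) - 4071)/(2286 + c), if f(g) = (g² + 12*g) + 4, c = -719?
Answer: -3933/1567 ≈ -2.5099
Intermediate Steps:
f(g) = 4 + g² + 12*g
(-6*f(-3) - 4071)/(2286 + c) = (-6*(4 + (-3)² + 12*(-3)) - 4071)/(2286 - 719) = (-6*(4 + 9 - 36) - 4071)/1567 = (-6*(-23) - 4071)*(1/1567) = (138 - 4071)*(1/1567) = -3933*1/1567 = -3933/1567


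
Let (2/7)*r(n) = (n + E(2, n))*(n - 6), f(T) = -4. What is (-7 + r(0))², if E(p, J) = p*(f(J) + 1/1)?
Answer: 14161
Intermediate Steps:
E(p, J) = -3*p (E(p, J) = p*(-4 + 1/1) = p*(-4 + 1) = p*(-3) = -3*p)
r(n) = 7*(-6 + n)²/2 (r(n) = 7*((n - 3*2)*(n - 6))/2 = 7*((n - 6)*(-6 + n))/2 = 7*((-6 + n)*(-6 + n))/2 = 7*(-6 + n)²/2)
(-7 + r(0))² = (-7 + (126 - 42*0 + (7/2)*0²))² = (-7 + (126 + 0 + (7/2)*0))² = (-7 + (126 + 0 + 0))² = (-7 + 126)² = 119² = 14161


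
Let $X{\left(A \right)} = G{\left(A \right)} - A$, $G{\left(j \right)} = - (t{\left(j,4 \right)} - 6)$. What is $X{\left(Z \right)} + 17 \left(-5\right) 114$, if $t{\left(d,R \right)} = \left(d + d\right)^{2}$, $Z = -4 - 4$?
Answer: $-9932$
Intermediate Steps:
$Z = -8$
$t{\left(d,R \right)} = 4 d^{2}$ ($t{\left(d,R \right)} = \left(2 d\right)^{2} = 4 d^{2}$)
$G{\left(j \right)} = 6 - 4 j^{2}$ ($G{\left(j \right)} = - (4 j^{2} - 6) = - (-6 + 4 j^{2}) = 6 - 4 j^{2}$)
$X{\left(A \right)} = 6 - A - 4 A^{2}$ ($X{\left(A \right)} = \left(6 - 4 A^{2}\right) - A = 6 - A - 4 A^{2}$)
$X{\left(Z \right)} + 17 \left(-5\right) 114 = \left(6 - -8 - 4 \left(-8\right)^{2}\right) + 17 \left(-5\right) 114 = \left(6 + 8 - 256\right) - 9690 = -242 - 9690 = -9932$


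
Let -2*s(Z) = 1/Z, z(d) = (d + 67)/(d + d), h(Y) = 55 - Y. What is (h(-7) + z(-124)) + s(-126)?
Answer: 972341/15624 ≈ 62.234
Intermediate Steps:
z(d) = (67 + d)/(2*d) (z(d) = (67 + d)/((2*d)) = (67 + d)*(1/(2*d)) = (67 + d)/(2*d))
s(Z) = -1/(2*Z)
(h(-7) + z(-124)) + s(-126) = ((55 - 1*(-7)) + (½)*(67 - 124)/(-124)) - ½/(-126) = ((55 + 7) + (½)*(-1/124)*(-57)) - ½*(-1/126) = (62 + 57/248) + 1/252 = 15433/248 + 1/252 = 972341/15624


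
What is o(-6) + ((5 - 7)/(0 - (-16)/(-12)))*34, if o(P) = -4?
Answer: 47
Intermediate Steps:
o(-6) + ((5 - 7)/(0 - (-16)/(-12)))*34 = -4 + ((5 - 7)/(0 - (-16)/(-12)))*34 = -4 - 2/(0 - (-16)*(-1)/12)*34 = -4 - 2/(0 - 1*4/3)*34 = -4 - 2/(0 - 4/3)*34 = -4 - 2/(-4/3)*34 = -4 - 2*(-¾)*34 = -4 + (3/2)*34 = -4 + 51 = 47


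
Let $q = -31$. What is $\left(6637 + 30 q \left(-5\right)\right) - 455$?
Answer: $10832$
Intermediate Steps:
$\left(6637 + 30 q \left(-5\right)\right) - 455 = \left(6637 + 30 \left(-31\right) \left(-5\right)\right) - 455 = \left(6637 - -4650\right) - 455 = \left(6637 + 4650\right) - 455 = 11287 - 455 = 10832$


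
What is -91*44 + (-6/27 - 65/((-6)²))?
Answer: -144217/36 ≈ -4006.0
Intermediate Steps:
-91*44 + (-6/27 - 65/((-6)²)) = -4004 + (-6*1/27 - 65/36) = -4004 + (-2/9 - 65*1/36) = -4004 + (-2/9 - 65/36) = -4004 - 73/36 = -144217/36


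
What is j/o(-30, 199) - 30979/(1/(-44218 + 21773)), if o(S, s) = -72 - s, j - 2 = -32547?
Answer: 188432743050/271 ≈ 6.9532e+8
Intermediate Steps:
j = -32545 (j = 2 - 32547 = -32545)
j/o(-30, 199) - 30979/(1/(-44218 + 21773)) = -32545/(-72 - 1*199) - 30979/(1/(-44218 + 21773)) = -32545/(-72 - 199) - 30979/(1/(-22445)) = -32545/(-271) - 30979/(-1/22445) = -32545*(-1/271) - 30979*(-22445) = 32545/271 + 695323655 = 188432743050/271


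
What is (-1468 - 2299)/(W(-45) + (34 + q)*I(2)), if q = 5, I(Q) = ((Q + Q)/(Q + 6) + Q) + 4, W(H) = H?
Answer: -7534/417 ≈ -18.067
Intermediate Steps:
I(Q) = 4 + Q + 2*Q/(6 + Q) (I(Q) = ((2*Q)/(6 + Q) + Q) + 4 = (2*Q/(6 + Q) + Q) + 4 = (Q + 2*Q/(6 + Q)) + 4 = 4 + Q + 2*Q/(6 + Q))
(-1468 - 2299)/(W(-45) + (34 + q)*I(2)) = (-1468 - 2299)/(-45 + (34 + 5)*((24 + 2² + 12*2)/(6 + 2))) = -3767/(-45 + 39*((24 + 4 + 24)/8)) = -3767/(-45 + 39*((⅛)*52)) = -3767/(-45 + 39*(13/2)) = -3767/(-45 + 507/2) = -3767/417/2 = -3767*2/417 = -7534/417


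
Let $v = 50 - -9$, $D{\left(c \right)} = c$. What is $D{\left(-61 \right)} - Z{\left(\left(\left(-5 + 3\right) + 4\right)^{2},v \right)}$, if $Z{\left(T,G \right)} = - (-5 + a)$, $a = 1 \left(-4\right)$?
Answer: $-70$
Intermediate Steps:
$a = -4$
$v = 59$ ($v = 50 + 9 = 59$)
$Z{\left(T,G \right)} = 9$ ($Z{\left(T,G \right)} = - (-5 - 4) = \left(-1\right) \left(-9\right) = 9$)
$D{\left(-61 \right)} - Z{\left(\left(\left(-5 + 3\right) + 4\right)^{2},v \right)} = -61 - 9 = -70$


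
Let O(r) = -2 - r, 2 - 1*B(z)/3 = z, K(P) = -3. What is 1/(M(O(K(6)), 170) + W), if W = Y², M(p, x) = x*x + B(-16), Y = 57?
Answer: 1/32203 ≈ 3.1053e-5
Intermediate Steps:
B(z) = 6 - 3*z
M(p, x) = 54 + x² (M(p, x) = x*x + (6 - 3*(-16)) = x² + (6 + 48) = x² + 54 = 54 + x²)
W = 3249 (W = 57² = 3249)
1/(M(O(K(6)), 170) + W) = 1/((54 + 170²) + 3249) = 1/((54 + 28900) + 3249) = 1/(28954 + 3249) = 1/32203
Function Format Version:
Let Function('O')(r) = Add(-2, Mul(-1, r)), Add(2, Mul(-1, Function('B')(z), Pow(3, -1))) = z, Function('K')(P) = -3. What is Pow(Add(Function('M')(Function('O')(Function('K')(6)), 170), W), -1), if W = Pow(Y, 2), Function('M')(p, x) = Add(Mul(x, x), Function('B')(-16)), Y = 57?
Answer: Rational(1, 32203) ≈ 3.1053e-5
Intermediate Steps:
Function('B')(z) = Add(6, Mul(-3, z))
Function('M')(p, x) = Add(54, Pow(x, 2)) (Function('M')(p, x) = Add(Mul(x, x), Add(6, Mul(-3, -16))) = Add(Pow(x, 2), Add(6, 48)) = Add(Pow(x, 2), 54) = Add(54, Pow(x, 2)))
W = 3249 (W = Pow(57, 2) = 3249)
Pow(Add(Function('M')(Function('O')(Function('K')(6)), 170), W), -1) = Pow(Add(Add(54, Pow(170, 2)), 3249), -1) = Pow(Add(Add(54, 28900), 3249), -1) = Pow(Add(28954, 3249), -1) = Pow(32203, -1) = Rational(1, 32203)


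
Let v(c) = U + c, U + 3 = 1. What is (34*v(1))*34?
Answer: -1156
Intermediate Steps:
U = -2 (U = -3 + 1 = -2)
v(c) = -2 + c
(34*v(1))*34 = (34*(-2 + 1))*34 = (34*(-1))*34 = -34*34 = -1156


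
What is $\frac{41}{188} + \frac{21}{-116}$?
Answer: $\frac{101}{2726} \approx 0.037051$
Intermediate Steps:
$\frac{41}{188} + \frac{21}{-116} = 41 \cdot \frac{1}{188} + 21 \left(- \frac{1}{116}\right) = \frac{41}{188} - \frac{21}{116} = \frac{101}{2726}$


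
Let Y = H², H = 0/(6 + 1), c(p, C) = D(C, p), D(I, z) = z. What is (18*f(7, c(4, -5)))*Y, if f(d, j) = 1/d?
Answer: 0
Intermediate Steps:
c(p, C) = p
H = 0 (H = 0/7 = (⅐)*0 = 0)
Y = 0 (Y = 0² = 0)
(18*f(7, c(4, -5)))*Y = (18/7)*0 = 0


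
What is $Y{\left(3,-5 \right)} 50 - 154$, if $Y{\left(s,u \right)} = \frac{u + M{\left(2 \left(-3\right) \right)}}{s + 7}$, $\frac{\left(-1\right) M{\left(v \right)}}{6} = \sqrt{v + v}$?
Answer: $-179 - 60 i \sqrt{3} \approx -179.0 - 103.92 i$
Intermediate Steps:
$M{\left(v \right)} = - 6 \sqrt{2} \sqrt{v}$ ($M{\left(v \right)} = - 6 \sqrt{v + v} = - 6 \sqrt{2 v} = - 6 \sqrt{2} \sqrt{v}$)
$Y{\left(s,u \right)} = \frac{u - 12 i \sqrt{3}}{7 + s}$ ($Y{\left(s,u \right)} = \frac{u - 6 \sqrt{2} \sqrt{2 \left(-3\right)}}{s + 7} = \frac{u - 6 \sqrt{2} \sqrt{-6}}{7 + s} = \frac{u - 6 \sqrt{2} i \sqrt{6}}{7 + s} = \frac{u - 12 i \sqrt{3}}{7 + s}$)
$Y{\left(3,-5 \right)} 50 - 154 = \frac{-5 - 12 i \sqrt{3}}{7 + 3} \cdot 50 - 154 = \frac{-5 - 12 i \sqrt{3}}{10} \cdot 50 - 154 = \left(- \frac{1}{2} - \frac{6 i \sqrt{3}}{5}\right) 50 - 154 = \left(-25 - 60 i \sqrt{3}\right) - 154 = -179 - 60 i \sqrt{3}$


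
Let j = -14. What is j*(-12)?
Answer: 168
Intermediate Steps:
j*(-12) = -14*(-12) = 168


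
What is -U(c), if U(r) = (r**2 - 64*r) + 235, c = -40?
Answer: -4395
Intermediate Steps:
U(r) = 235 + r**2 - 64*r
-U(c) = -(235 + (-40)**2 - 64*(-40)) = -(235 + 1600 + 2560) = -1*4395 = -4395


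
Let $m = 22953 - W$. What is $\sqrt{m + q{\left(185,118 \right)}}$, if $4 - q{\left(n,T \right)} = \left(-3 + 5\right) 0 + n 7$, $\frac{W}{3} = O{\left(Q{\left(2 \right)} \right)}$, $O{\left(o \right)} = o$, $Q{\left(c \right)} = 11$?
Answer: $\sqrt{21629} \approx 147.07$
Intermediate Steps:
$W = 33$ ($W = 3 \cdot 11 = 33$)
$q{\left(n,T \right)} = 4 - 7 n$ ($q{\left(n,T \right)} = 4 - \left(\left(-3 + 5\right) 0 + n 7\right) = 4 - \left(2 \cdot 0 + 7 n\right) = 4 - \left(0 + 7 n\right) = 4 - 7 n$)
$m = 22920$ ($m = 22953 - 33 = 22920$)
$\sqrt{m + q{\left(185,118 \right)}} = \sqrt{22920 + \left(4 - 1295\right)} = \sqrt{22920 - 1291} = \sqrt{21629}$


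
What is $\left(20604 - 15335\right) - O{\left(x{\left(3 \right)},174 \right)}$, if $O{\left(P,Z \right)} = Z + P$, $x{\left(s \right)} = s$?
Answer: $5092$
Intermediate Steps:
$O{\left(P,Z \right)} = P + Z$
$\left(20604 - 15335\right) - O{\left(x{\left(3 \right)},174 \right)} = \left(20604 - 15335\right) - \left(3 + 174\right) = \left(20604 - 15335\right) - 177 = 5269 - 177 = 5092$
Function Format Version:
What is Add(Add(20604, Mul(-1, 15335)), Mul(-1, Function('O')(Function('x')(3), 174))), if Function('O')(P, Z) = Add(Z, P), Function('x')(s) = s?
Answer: 5092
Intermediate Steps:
Function('O')(P, Z) = Add(P, Z)
Add(Add(20604, Mul(-1, 15335)), Mul(-1, Function('O')(Function('x')(3), 174))) = Add(Add(20604, Mul(-1, 15335)), Mul(-1, Add(3, 174))) = Add(Add(20604, -15335), Mul(-1, 177)) = Add(5269, -177) = 5092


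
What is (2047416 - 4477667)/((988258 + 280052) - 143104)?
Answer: -2430251/1125206 ≈ -2.1598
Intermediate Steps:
(2047416 - 4477667)/((988258 + 280052) - 143104) = -2430251/(1268310 - 143104) = -2430251/1125206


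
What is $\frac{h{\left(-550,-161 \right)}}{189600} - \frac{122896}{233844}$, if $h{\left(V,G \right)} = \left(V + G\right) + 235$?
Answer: $- \frac{162586051}{307894600} \approx -0.52806$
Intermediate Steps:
$h{\left(V,G \right)} = 235 + G + V$ ($h{\left(V,G \right)} = \left(G + V\right) + 235 = 235 + G + V$)
$\frac{h{\left(-550,-161 \right)}}{189600} - \frac{122896}{233844} = \frac{235 - 161 - 550}{189600} - \frac{122896}{233844} = \left(-476\right) \frac{1}{189600} - \frac{30724}{58461} = - \frac{119}{47400} - \frac{30724}{58461} = - \frac{162586051}{307894600}$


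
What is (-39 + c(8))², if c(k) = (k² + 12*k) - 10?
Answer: 12321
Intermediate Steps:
c(k) = -10 + k² + 12*k
(-39 + c(8))² = (-39 + (-10 + 8² + 12*8))² = (-39 + (-10 + 64 + 96))² = (-39 + 150)² = 111² = 12321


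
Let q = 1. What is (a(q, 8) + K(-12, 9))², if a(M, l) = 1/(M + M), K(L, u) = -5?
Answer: 81/4 ≈ 20.250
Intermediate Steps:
a(M, l) = 1/(2*M)
(a(q, 8) + K(-12, 9))² = ((½)/1 - 5)² = ((½)*1 - 5)² = (½ - 5)² = (-9/2)² = 81/4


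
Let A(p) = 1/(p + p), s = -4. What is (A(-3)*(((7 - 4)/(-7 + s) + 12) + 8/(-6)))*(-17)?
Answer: 5831/198 ≈ 29.449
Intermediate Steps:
A(p) = 1/(2*p)
(A(-3)*(((7 - 4)/(-7 + s) + 12) + 8/(-6)))*(-17) = (((1/2)/(-3))*(((7 - 4)/(-7 - 4) + 12) + 8/(-6)))*(-17) = (((1/2)*(-1/3))*((3/(-11) + 12) + 8*(-1/6)))*(-17) = -((3*(-1/11) + 12) - 4/3)/6*(-17) = -((-3/11 + 12) - 4/3)/6*(-17) = -(129/11 - 4/3)/6*(-17) = -1/6*343/33*(-17) = -343/198*(-17) = 5831/198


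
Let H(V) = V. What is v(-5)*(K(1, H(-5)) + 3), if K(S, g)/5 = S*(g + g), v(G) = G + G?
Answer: 470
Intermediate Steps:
v(G) = 2*G
K(S, g) = 10*S*g (K(S, g) = 5*(S*(g + g)) = 5*(S*(2*g)) = 5*(2*S*g) = 10*S*g)
v(-5)*(K(1, H(-5)) + 3) = (2*(-5))*(10*1*(-5) + 3) = -10*(-50 + 3) = -10*(-47) = 470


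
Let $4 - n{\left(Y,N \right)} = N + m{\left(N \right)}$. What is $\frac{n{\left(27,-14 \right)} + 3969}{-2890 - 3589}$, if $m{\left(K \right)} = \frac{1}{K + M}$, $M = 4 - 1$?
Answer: $- \frac{43858}{71269} \approx -0.61539$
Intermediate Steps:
$M = 3$
$m{\left(K \right)} = \frac{1}{3 + K}$ ($m{\left(K \right)} = \frac{1}{K + 3} = \frac{1}{3 + K}$)
$n{\left(Y,N \right)} = 4 - N - \frac{1}{3 + N}$ ($n{\left(Y,N \right)} = 4 - \left(N + \frac{1}{3 + N}\right) = 4 - N - \frac{1}{3 + N}$)
$\frac{n{\left(27,-14 \right)} + 3969}{-2890 - 3589} = \frac{\frac{11 - 14 - \left(-14\right)^{2}}{3 - 14} + 3969}{-2890 - 3589} = \frac{\frac{11 - 14 - 196}{-11} + 3969}{-6479} = \left(- \frac{11 - 14 - 196}{11} + 3969\right) \left(- \frac{1}{6479}\right) = \left(\left(- \frac{1}{11}\right) \left(-199\right) + 3969\right) \left(- \frac{1}{6479}\right) = \left(\frac{199}{11} + 3969\right) \left(- \frac{1}{6479}\right) = \frac{43858}{11} \left(- \frac{1}{6479}\right) = - \frac{43858}{71269}$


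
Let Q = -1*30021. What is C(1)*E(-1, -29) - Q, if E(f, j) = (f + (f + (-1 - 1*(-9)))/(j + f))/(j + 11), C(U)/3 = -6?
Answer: 900593/30 ≈ 30020.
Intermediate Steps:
C(U) = -18 (C(U) = 3*(-6) = -18)
E(f, j) = (f + (8 + f)/(f + j))/(11 + j) (E(f, j) = (f + (f + (-1 + 9))/(f + j))/(11 + j) = (f + (f + 8)/(f + j))/(11 + j) = (f + (8 + f)/(f + j))/(11 + j))
Q = -30021
C(1)*E(-1, -29) - Q = -18*(8 - 1 + (-1)² - 1*(-29))/((-29)² + 11*(-1) + 11*(-29) - 1*(-29)) - 1*(-30021) = -18*(8 - 1 + 1 + 29)/(841 - 11 - 319 + 29) + 30021 = -18*37/540 + 30021 = -37/30 + 30021 = 900593/30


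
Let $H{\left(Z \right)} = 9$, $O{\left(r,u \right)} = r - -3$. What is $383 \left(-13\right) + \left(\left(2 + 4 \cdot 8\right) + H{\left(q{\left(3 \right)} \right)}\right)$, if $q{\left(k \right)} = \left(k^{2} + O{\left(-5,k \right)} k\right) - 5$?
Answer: $-4936$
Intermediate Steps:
$O{\left(r,u \right)} = 3 + r$ ($O{\left(r,u \right)} = r + 3 = 3 + r$)
$q{\left(k \right)} = -5 + k^{2} - 2 k$ ($q{\left(k \right)} = \left(k^{2} + \left(3 - 5\right) k\right) - 5 = \left(k^{2} - 2 k\right) - 5 = -5 + k^{2} - 2 k$)
$383 \left(-13\right) + \left(\left(2 + 4 \cdot 8\right) + H{\left(q{\left(3 \right)} \right)}\right) = 383 \left(-13\right) + \left(\left(2 + 4 \cdot 8\right) + 9\right) = -4979 + \left(\left(2 + 32\right) + 9\right) = -4979 + \left(34 + 9\right) = -4979 + 43 = -4936$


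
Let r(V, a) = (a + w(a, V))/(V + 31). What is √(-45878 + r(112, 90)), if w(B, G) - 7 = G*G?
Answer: I*√936351559/143 ≈ 213.99*I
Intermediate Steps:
w(B, G) = 7 + G² (w(B, G) = 7 + G*G = 7 + G²)
r(V, a) = (7 + a + V²)/(31 + V) (r(V, a) = (a + (7 + V²))/(V + 31) = (7 + a + V²)/(31 + V))
√(-45878 + r(112, 90)) = √(-45878 + (7 + 90 + 112²)/(31 + 112)) = √(-45878 + (7 + 90 + 12544)/143) = √(-45878 + (1/143)*12641) = √(-45878 + 12641/143) = √(-6547913/143) = I*√936351559/143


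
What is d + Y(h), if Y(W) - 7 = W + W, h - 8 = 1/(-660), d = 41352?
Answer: 13653749/330 ≈ 41375.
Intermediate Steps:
h = 5279/660 (h = 8 + 1/(-660) = 8 - 1/660 = 5279/660 ≈ 7.9985)
Y(W) = 7 + 2*W (Y(W) = 7 + (W + W) = 7 + 2*W)
d + Y(h) = 41352 + (7 + 2*(5279/660)) = 41352 + (7 + 5279/330) = 41352 + 7589/330 = 13653749/330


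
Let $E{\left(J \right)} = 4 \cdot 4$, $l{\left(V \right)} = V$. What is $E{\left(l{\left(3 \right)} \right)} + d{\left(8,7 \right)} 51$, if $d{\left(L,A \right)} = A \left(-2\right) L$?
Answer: $-5696$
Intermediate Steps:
$E{\left(J \right)} = 16$
$d{\left(L,A \right)} = - 2 A L$
$E{\left(l{\left(3 \right)} \right)} + d{\left(8,7 \right)} 51 = 16 + \left(-2\right) 7 \cdot 8 \cdot 51 = 16 - 5712 = -5696$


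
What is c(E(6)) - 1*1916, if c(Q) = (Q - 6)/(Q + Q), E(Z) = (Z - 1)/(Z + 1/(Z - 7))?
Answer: -3837/2 ≈ -1918.5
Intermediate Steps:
E(Z) = (-1 + Z)/(Z + 1/(-7 + Z))
c(Q) = (-6 + Q)/(2*Q) (c(Q) = (-6 + Q)/((2*Q)) = (-6 + Q)*(1/(2*Q)) = (-6 + Q)/(2*Q))
c(E(6)) - 1*1916 = (-6 + (7 + 6² - 8*6)/(1 + 6² - 7*6))/(2*(((7 + 6² - 8*6)/(1 + 6² - 7*6)))) - 1*1916 = (-6 + (7 + 36 - 48)/(1 + 36 - 42))/(2*(((7 + 36 - 48)/(1 + 36 - 42)))) - 1916 = (-6 - 5/(-5))/(2*((-5/(-5)))) - 1916 = (-6 - ⅕*(-5))/(2*((-⅕*(-5)))) - 1916 = (½)*(-6 + 1)/1 - 1916 = (½)*1*(-5) - 1916 = -5/2 - 1916 = -3837/2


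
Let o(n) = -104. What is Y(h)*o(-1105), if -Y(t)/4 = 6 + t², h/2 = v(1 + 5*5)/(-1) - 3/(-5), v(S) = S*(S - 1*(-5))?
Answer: 26984699456/25 ≈ 1.0794e+9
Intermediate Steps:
v(S) = S*(5 + S) (v(S) = S*(S + 5) = S*(5 + S))
h = -8054/5 (h = 2*(((1 + 5*5)*(5 + (1 + 5*5)))/(-1) - 3/(-5)) = 2*(((1 + 25)*(5 + (1 + 25)))*(-1) - 3*(-⅕)) = 2*((26*(5 + 26))*(-1) + ⅗) = 2*((26*31)*(-1) + ⅗) = 2*(806*(-1) + ⅗) = 2*(-806 + ⅗) = 2*(-4027/5) = -8054/5 ≈ -1610.8)
Y(t) = -24 - 4*t² (Y(t) = -4*(6 + t²) = -24 - 4*t²)
Y(h)*o(-1105) = (-24 - 4*(-8054/5)²)*(-104) = (-24 - 4*64866916/25)*(-104) = (-24 - 259467664/25)*(-104) = -259468264/25*(-104) = 26984699456/25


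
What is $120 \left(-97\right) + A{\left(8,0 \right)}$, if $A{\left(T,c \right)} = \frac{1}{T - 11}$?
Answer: $- \frac{34921}{3} \approx -11640.0$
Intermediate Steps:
$A{\left(T,c \right)} = \frac{1}{-11 + T}$
$120 \left(-97\right) + A{\left(8,0 \right)} = 120 \left(-97\right) + \frac{1}{-11 + 8} = -11640 + \frac{1}{-3} = -11640 - \frac{1}{3} = - \frac{34921}{3}$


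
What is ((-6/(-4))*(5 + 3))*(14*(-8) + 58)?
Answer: -648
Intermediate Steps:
((-6/(-4))*(5 + 3))*(14*(-8) + 58) = (-6*(-¼)*8)*(-112 + 58) = ((3/2)*8)*(-54) = 12*(-54) = -648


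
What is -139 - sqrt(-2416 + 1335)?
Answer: -139 - I*sqrt(1081) ≈ -139.0 - 32.879*I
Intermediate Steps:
-139 - sqrt(-2416 + 1335) = -139 - sqrt(-1081) = -139 - I*sqrt(1081)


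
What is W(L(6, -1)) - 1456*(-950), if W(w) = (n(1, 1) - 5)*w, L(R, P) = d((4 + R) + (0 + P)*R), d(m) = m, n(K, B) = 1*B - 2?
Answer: 1383176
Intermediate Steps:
n(K, B) = -2 + B (n(K, B) = B - 2 = -2 + B)
L(R, P) = 4 + R + P*R (L(R, P) = (4 + R) + (0 + P)*R = (4 + R) + P*R = 4 + R + P*R)
W(w) = -6*w (W(w) = ((-2 + 1) - 5)*w = (-1 - 5)*w = -6*w)
W(L(6, -1)) - 1456*(-950) = -6*(4 + 6 - 1*6) - 1456*(-950) = -6*(4 + 6 - 6) + 1383200 = -6*4 + 1383200 = -24 + 1383200 = 1383176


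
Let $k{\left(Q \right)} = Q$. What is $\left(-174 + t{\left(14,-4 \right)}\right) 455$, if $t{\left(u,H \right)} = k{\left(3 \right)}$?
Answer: $-77805$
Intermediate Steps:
$t{\left(u,H \right)} = 3$
$\left(-174 + t{\left(14,-4 \right)}\right) 455 = \left(-174 + 3\right) 455 = \left(-171\right) 455 = -77805$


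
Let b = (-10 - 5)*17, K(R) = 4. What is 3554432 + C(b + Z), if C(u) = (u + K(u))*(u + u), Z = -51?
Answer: 3739256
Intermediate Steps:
b = -255 (b = -15*17 = -255)
C(u) = 2*u*(4 + u) (C(u) = (u + 4)*(u + u) = (4 + u)*(2*u) = 2*u*(4 + u))
3554432 + C(b + Z) = 3554432 + 2*(-255 - 51)*(4 + (-255 - 51)) = 3554432 + 2*(-306)*(4 - 306) = 3554432 + 2*(-306)*(-302) = 3554432 + 184824 = 3739256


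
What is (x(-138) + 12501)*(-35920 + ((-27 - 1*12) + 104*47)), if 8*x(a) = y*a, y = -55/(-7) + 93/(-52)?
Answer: -560801566485/1456 ≈ -3.8517e+8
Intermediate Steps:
y = 2209/364 (y = -55*(-⅐) + 93*(-1/52) = 55/7 - 93/52 = 2209/364 ≈ 6.0687)
x(a) = 2209*a/2912 (x(a) = (2209*a/364)/8 = 2209*a/2912)
(x(-138) + 12501)*(-35920 + ((-27 - 1*12) + 104*47)) = ((2209/2912)*(-138) + 12501)*(-35920 + ((-27 - 1*12) + 104*47)) = (-152421/1456 + 12501)*(-35920 + ((-27 - 12) + 4888)) = 18049035*(-35920 + (-39 + 4888))/1456 = 18049035*(-35920 + 4849)/1456 = (18049035/1456)*(-31071) = -560801566485/1456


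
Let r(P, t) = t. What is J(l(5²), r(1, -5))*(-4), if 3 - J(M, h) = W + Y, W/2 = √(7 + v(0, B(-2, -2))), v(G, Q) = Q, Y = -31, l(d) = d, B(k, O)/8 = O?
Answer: -136 + 24*I ≈ -136.0 + 24.0*I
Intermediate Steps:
B(k, O) = 8*O
W = 6*I (W = 2*√(7 + 8*(-2)) = 2*√(7 - 16) = 2*√(-9) = 2*(3*I) = 6*I ≈ 6.0*I)
J(M, h) = 34 - 6*I (J(M, h) = 3 - (6*I - 31) = 3 - (-31 + 6*I) = 3 + (31 - 6*I) = 34 - 6*I)
J(l(5²), r(1, -5))*(-4) = (34 - 6*I)*(-4) = -136 + 24*I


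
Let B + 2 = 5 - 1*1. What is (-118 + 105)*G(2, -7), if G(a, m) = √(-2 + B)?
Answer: 0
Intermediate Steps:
B = 2 (B = -2 + (5 - 1*1) = -2 + (5 - 1) = -2 + 4 = 2)
G(a, m) = 0 (G(a, m) = √(-2 + 2) = √0 = 0)
(-118 + 105)*G(2, -7) = (-118 + 105)*0 = -13*0 = 0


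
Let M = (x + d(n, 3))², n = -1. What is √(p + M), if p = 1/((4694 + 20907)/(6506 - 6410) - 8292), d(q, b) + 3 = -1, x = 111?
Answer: √6795713312076313/770431 ≈ 107.00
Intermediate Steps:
d(q, b) = -4 (d(q, b) = -3 - 1 = -4)
M = 11449 (M = (111 - 4)² = 107² = 11449)
p = -96/770431 (p = 1/(25601/96 - 8292) = 1/(-770431/96) = -96/770431 ≈ -0.00012461)
√(p + M) = √(-96/770431 + 11449) = √(8820664423/770431) = √6795713312076313/770431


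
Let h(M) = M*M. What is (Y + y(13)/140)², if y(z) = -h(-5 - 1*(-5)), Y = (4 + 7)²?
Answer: 14641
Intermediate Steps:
h(M) = M²
Y = 121 (Y = 11² = 121)
y(z) = 0 (y(z) = -(-5 - 1*(-5))² = -(-5 + 5)² = -1*0² = -1*0 = 0)
(Y + y(13)/140)² = (121 + 0/140)² = (121 + 0*(1/140))² = (121 + 0)² = 121² = 14641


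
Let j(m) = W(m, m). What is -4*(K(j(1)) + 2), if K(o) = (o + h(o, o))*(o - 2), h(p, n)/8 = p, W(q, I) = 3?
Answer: -116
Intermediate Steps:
j(m) = 3
h(p, n) = 8*p
K(o) = 9*o*(-2 + o) (K(o) = (o + 8*o)*(o - 2) = (9*o)*(-2 + o) = 9*o*(-2 + o))
-4*(K(j(1)) + 2) = -4*(9*3*(-2 + 3) + 2) = -4*(9*3*1 + 2) = -4*(27 + 2) = -4*29 = -116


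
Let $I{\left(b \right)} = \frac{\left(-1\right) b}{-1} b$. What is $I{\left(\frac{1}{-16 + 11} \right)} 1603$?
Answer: $\frac{1603}{25} \approx 64.12$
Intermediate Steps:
$I{\left(b \right)} = b^{2}$ ($I{\left(b \right)} = - b \left(-1\right) b = b b = b^{2}$)
$I{\left(\frac{1}{-16 + 11} \right)} 1603 = \left(\frac{1}{-16 + 11}\right)^{2} \cdot 1603 = \left(\frac{1}{-5}\right)^{2} \cdot 1603 = \left(- \frac{1}{5}\right)^{2} \cdot 1603 = \frac{1}{25} \cdot 1603 = \frac{1603}{25}$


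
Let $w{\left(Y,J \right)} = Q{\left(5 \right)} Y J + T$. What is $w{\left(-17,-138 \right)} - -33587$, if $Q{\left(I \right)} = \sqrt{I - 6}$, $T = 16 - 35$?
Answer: $33568 + 2346 i \approx 33568.0 + 2346.0 i$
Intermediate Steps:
$T = -19$ ($T = 16 - 35 = -19$)
$Q{\left(I \right)} = \sqrt{-6 + I}$
$w{\left(Y,J \right)} = -19 + i J Y$ ($w{\left(Y,J \right)} = \sqrt{-6 + 5} Y J - 19 = \sqrt{-1} Y J - 19 = i Y J - 19 = i J Y - 19 = -19 + i J Y$)
$w{\left(-17,-138 \right)} - -33587 = \left(-19 + i \left(-138\right) \left(-17\right)\right) - -33587 = \left(-19 + 2346 i\right) + 33587 = 33568 + 2346 i$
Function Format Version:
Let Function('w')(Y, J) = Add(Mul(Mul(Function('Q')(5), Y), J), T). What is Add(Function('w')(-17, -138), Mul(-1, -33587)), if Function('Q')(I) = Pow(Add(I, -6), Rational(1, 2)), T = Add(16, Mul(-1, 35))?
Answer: Add(33568, Mul(2346, I)) ≈ Add(33568., Mul(2346.0, I))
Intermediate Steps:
T = -19 (T = Add(16, -35) = -19)
Function('Q')(I) = Pow(Add(-6, I), Rational(1, 2))
Function('w')(Y, J) = Add(-19, Mul(I, J, Y)) (Function('w')(Y, J) = Add(Mul(Mul(Pow(Add(-6, 5), Rational(1, 2)), Y), J), -19) = Add(Mul(Mul(Pow(-1, Rational(1, 2)), Y), J), -19) = Add(Mul(Mul(I, Y), J), -19) = Add(Mul(I, J, Y), -19) = Add(-19, Mul(I, J, Y)))
Add(Function('w')(-17, -138), Mul(-1, -33587)) = Add(Add(-19, Mul(I, -138, -17)), Mul(-1, -33587)) = Add(Add(-19, Mul(2346, I)), 33587) = Add(33568, Mul(2346, I))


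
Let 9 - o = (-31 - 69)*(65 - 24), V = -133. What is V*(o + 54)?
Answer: -553679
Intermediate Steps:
o = 4109 (o = 9 - (-31 - 69)*(65 - 24) = 9 - (-100)*41 = 9 - 1*(-4100) = 9 + 4100 = 4109)
V*(o + 54) = -133*(4109 + 54) = -133*4163 = -553679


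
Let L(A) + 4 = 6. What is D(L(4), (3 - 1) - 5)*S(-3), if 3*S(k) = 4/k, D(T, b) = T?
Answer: -8/9 ≈ -0.88889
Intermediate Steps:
L(A) = 2 (L(A) = -4 + 6 = 2)
S(k) = 4/(3*k) (S(k) = (4/k)/3 = 4/(3*k))
D(L(4), (3 - 1) - 5)*S(-3) = 2*((4/3)/(-3)) = 2*((4/3)*(-⅓)) = 2*(-4/9) = -8/9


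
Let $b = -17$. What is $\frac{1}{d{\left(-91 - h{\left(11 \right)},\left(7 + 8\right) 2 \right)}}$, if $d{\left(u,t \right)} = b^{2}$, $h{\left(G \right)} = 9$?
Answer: $\frac{1}{289} \approx 0.0034602$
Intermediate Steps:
$d{\left(u,t \right)} = 289$ ($d{\left(u,t \right)} = \left(-17\right)^{2} = 289$)
$\frac{1}{d{\left(-91 - h{\left(11 \right)},\left(7 + 8\right) 2 \right)}} = \frac{1}{289}$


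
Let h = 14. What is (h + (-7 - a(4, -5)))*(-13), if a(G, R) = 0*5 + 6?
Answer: -13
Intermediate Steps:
a(G, R) = 6 (a(G, R) = 0 + 6 = 6)
(h + (-7 - a(4, -5)))*(-13) = (14 + (-7 - 1*6))*(-13) = (14 + (-7 - 6))*(-13) = (14 - 13)*(-13) = 1*(-13) = -13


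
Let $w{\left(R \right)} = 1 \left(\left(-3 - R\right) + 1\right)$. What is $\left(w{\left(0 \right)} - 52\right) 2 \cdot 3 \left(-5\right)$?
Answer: $1620$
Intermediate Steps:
$w{\left(R \right)} = -2 - R$ ($w{\left(R \right)} = 1 \left(-2 - R\right) = -2 - R$)
$\left(w{\left(0 \right)} - 52\right) 2 \cdot 3 \left(-5\right) = \left(\left(-2 - 0\right) - 52\right) 2 \cdot 3 \left(-5\right) = \left(\left(-2 + 0\right) - 52\right) 6 \left(-5\right) = \left(-2 - 52\right) \left(-30\right) = \left(-54\right) \left(-30\right) = 1620$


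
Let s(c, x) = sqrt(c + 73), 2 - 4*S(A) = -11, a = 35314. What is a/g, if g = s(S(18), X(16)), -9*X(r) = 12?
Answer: 70628*sqrt(305)/305 ≈ 4044.1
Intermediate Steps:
X(r) = -4/3 (X(r) = -1/9*12 = -4/3)
S(A) = 13/4 (S(A) = 1/2 - 1/4*(-11) = 1/2 + 11/4 = 13/4)
s(c, x) = sqrt(73 + c)
g = sqrt(305)/2 (g = sqrt(73 + 13/4) = sqrt(305/4) = sqrt(305)/2 ≈ 8.7321)
a/g = 35314/((sqrt(305)/2)) = 35314*(2*sqrt(305)/305) = 70628*sqrt(305)/305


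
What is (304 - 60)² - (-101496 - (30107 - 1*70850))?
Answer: 120289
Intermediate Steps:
(304 - 60)² - (-101496 - (30107 - 1*70850)) = 244² - (-101496 - (30107 - 70850)) = 59536 - (-101496 - 1*(-40743)) = 59536 - (-101496 + 40743) = 59536 - 1*(-60753) = 59536 + 60753 = 120289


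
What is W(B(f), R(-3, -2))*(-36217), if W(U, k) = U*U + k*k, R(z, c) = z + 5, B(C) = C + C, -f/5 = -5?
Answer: -90687368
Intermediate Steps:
f = 25 (f = -5*(-5) = 25)
B(C) = 2*C
R(z, c) = 5 + z
W(U, k) = U² + k²
W(B(f), R(-3, -2))*(-36217) = ((2*25)² + (5 - 3)²)*(-36217) = (50² + 2²)*(-36217) = (2500 + 4)*(-36217) = 2504*(-36217) = -90687368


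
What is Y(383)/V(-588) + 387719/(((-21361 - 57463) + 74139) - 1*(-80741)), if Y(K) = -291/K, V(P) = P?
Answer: 7278166831/1427342952 ≈ 5.0991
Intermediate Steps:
Y(383)/V(-588) + 387719/(((-21361 - 57463) + 74139) - 1*(-80741)) = -291/383/(-588) + 387719/(((-21361 - 57463) + 74139) - 1*(-80741)) = -291*1/383*(-1/588) + 387719/((-78824 + 74139) + 80741) = -291/383*(-1/588) + 387719/(-4685 + 80741) = 97/75068 + 387719/76056 = 7278166831/1427342952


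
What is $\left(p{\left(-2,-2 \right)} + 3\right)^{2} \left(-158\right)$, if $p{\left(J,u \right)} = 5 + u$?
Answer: $-5688$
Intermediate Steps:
$\left(p{\left(-2,-2 \right)} + 3\right)^{2} \left(-158\right) = \left(\left(5 - 2\right) + 3\right)^{2} \left(-158\right) = \left(3 + 3\right)^{2} \left(-158\right) = 6^{2} \left(-158\right) = 36 \left(-158\right) = -5688$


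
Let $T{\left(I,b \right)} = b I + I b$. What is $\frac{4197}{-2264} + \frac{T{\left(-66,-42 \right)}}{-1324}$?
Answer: $- \frac{4527111}{749384} \approx -6.0411$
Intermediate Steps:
$T{\left(I,b \right)} = 2 I b$ ($T{\left(I,b \right)} = I b + I b = 2 I b$)
$\frac{4197}{-2264} + \frac{T{\left(-66,-42 \right)}}{-1324} = \frac{4197}{-2264} + \frac{2 \left(-66\right) \left(-42\right)}{-1324} = 4197 \left(- \frac{1}{2264}\right) + 5544 \left(- \frac{1}{1324}\right) = - \frac{4197}{2264} - \frac{1386}{331} = - \frac{4527111}{749384}$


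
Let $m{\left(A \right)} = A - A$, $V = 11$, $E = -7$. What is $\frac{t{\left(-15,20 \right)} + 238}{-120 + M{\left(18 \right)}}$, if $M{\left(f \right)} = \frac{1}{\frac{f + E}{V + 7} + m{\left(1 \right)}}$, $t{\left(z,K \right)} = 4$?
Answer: $- \frac{1331}{651} \approx -2.0445$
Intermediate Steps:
$m{\left(A \right)} = 0$
$M{\left(f \right)} = \frac{1}{- \frac{7}{18} + \frac{f}{18}}$ ($M{\left(f \right)} = \frac{1}{\frac{f - 7}{11 + 7} + 0} = \frac{1}{\frac{-7 + f}{18} + 0} = \frac{1}{\left(-7 + f\right) \frac{1}{18} + 0} = \frac{1}{\left(- \frac{7}{18} + \frac{f}{18}\right) + 0} = \frac{1}{- \frac{7}{18} + \frac{f}{18}}$)
$\frac{t{\left(-15,20 \right)} + 238}{-120 + M{\left(18 \right)}} = \frac{4 + 238}{-120 + \frac{18}{-7 + 18}} = \frac{242}{-120 + \frac{18}{11}} = \frac{242}{- \frac{1302}{11}} = 242 \left(- \frac{11}{1302}\right) = - \frac{1331}{651}$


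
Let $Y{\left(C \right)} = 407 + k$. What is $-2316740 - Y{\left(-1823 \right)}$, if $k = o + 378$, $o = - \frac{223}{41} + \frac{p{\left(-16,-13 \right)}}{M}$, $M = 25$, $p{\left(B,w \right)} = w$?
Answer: $- \frac{2375457017}{1025} \approx -2.3175 \cdot 10^{6}$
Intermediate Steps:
$o = - \frac{6108}{1025}$ ($o = - \frac{223}{41} - \frac{13}{25} = - \frac{6108}{1025} \approx -5.959$)
$k = \frac{381342}{1025}$ ($k = - \frac{6108}{1025} + 378 = \frac{381342}{1025} \approx 372.04$)
$Y{\left(C \right)} = \frac{798517}{1025}$ ($Y{\left(C \right)} = 407 + \frac{381342}{1025} = \frac{798517}{1025}$)
$-2316740 - Y{\left(-1823 \right)} = -2316740 - \frac{798517}{1025} = - \frac{2375457017}{1025}$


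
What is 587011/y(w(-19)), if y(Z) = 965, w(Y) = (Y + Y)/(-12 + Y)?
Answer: 587011/965 ≈ 608.30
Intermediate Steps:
w(Y) = 2*Y/(-12 + Y) (w(Y) = (2*Y)/(-12 + Y) = 2*Y/(-12 + Y))
587011/y(w(-19)) = 587011/965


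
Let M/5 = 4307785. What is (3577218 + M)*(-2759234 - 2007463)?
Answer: -119721043489671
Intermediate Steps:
M = 21538925 (M = 5*4307785 = 21538925)
(3577218 + M)*(-2759234 - 2007463) = (3577218 + 21538925)*(-2759234 - 2007463) = 25116143*(-4766697) = -119721043489671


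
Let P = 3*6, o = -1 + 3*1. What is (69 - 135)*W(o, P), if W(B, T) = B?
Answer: -132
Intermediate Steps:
o = 2 (o = -1 + 3 = 2)
P = 18
(69 - 135)*W(o, P) = (69 - 135)*2 = -66*2 = -132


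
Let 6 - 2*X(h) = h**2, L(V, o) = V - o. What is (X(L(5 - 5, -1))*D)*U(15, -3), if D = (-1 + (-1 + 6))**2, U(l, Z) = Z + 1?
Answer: -80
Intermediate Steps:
U(l, Z) = 1 + Z
D = 16 (D = (-1 + 5)**2 = 4**2 = 16)
X(h) = 3 - h**2/2
(X(L(5 - 5, -1))*D)*U(15, -3) = ((3 - ((5 - 5) - 1*(-1))**2/2)*16)*(1 - 3) = ((3 - (0 + 1)**2/2)*16)*(-2) = ((3 - 1/2*1**2)*16)*(-2) = ((3 - 1/2*1)*16)*(-2) = ((3 - 1/2)*16)*(-2) = ((5/2)*16)*(-2) = 40*(-2) = -80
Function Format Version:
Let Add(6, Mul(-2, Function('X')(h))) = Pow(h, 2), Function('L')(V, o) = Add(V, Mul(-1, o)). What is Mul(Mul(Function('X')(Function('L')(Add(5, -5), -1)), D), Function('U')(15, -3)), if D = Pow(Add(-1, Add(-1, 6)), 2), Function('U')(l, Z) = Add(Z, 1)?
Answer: -80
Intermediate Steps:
Function('U')(l, Z) = Add(1, Z)
D = 16 (D = Pow(Add(-1, 5), 2) = Pow(4, 2) = 16)
Function('X')(h) = Add(3, Mul(Rational(-1, 2), Pow(h, 2)))
Mul(Mul(Function('X')(Function('L')(Add(5, -5), -1)), D), Function('U')(15, -3)) = Mul(Mul(Add(3, Mul(Rational(-1, 2), Pow(Add(Add(5, -5), Mul(-1, -1)), 2))), 16), Add(1, -3)) = Mul(Mul(Add(3, Mul(Rational(-1, 2), Pow(Add(0, 1), 2))), 16), -2) = Mul(Mul(Add(3, Mul(Rational(-1, 2), Pow(1, 2))), 16), -2) = Mul(Mul(Add(3, Mul(Rational(-1, 2), 1)), 16), -2) = Mul(Mul(Add(3, Rational(-1, 2)), 16), -2) = Mul(Mul(Rational(5, 2), 16), -2) = Mul(40, -2) = -80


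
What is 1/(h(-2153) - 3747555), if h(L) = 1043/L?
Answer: -2153/8068486958 ≈ -2.6684e-7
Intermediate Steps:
1/(h(-2153) - 3747555) = 1/(1043/(-2153) - 3747555) = 1/(1043*(-1/2153) - 3747555) = 1/(-1043/2153 - 3747555) = 1/(-8068486958/2153) = -2153/8068486958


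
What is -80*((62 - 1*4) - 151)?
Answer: 7440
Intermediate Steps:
-80*((62 - 1*4) - 151) = -80*((62 - 4) - 151) = -80*(58 - 151) = -80*(-93) = 7440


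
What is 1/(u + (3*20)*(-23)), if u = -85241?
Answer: -1/86621 ≈ -1.1545e-5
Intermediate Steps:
1/(u + (3*20)*(-23)) = 1/(-85241 + (3*20)*(-23)) = 1/(-85241 + 60*(-23)) = 1/(-85241 - 1380) = 1/(-86621) = -1/86621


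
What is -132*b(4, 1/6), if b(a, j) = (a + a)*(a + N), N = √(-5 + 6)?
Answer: -5280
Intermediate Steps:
N = 1 (N = √1 = 1)
b(a, j) = 2*a*(1 + a) (b(a, j) = (a + a)*(a + 1) = (2*a)*(1 + a) = 2*a*(1 + a))
-132*b(4, 1/6) = -264*4*(1 + 4) = -264*4*5 = -132*40 = -5280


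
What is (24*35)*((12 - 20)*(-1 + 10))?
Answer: -60480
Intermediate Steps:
(24*35)*((12 - 20)*(-1 + 10)) = 840*(-8*9) = 840*(-72) = -60480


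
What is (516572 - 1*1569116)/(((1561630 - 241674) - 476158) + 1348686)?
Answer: -87712/182707 ≈ -0.48007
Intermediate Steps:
(516572 - 1*1569116)/(((1561630 - 241674) - 476158) + 1348686) = (516572 - 1569116)/((1319956 - 476158) + 1348686) = -1052544/(843798 + 1348686) = -1052544/2192484 = -1052544*1/2192484 = -87712/182707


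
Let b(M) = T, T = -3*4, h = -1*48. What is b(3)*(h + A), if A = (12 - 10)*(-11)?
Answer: 840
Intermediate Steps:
h = -48
T = -12
A = -22 (A = 2*(-11) = -22)
b(M) = -12
b(3)*(h + A) = -12*(-48 - 22) = -12*(-70) = 840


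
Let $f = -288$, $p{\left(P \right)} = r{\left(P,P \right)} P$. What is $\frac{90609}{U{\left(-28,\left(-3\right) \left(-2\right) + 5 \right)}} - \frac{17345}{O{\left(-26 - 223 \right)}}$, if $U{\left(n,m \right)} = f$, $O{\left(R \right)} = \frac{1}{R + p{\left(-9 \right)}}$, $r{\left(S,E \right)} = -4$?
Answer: $\frac{354640357}{96} \approx 3.6942 \cdot 10^{6}$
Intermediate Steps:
$p{\left(P \right)} = - 4 P$
$O{\left(R \right)} = \frac{1}{36 + R}$ ($O{\left(R \right)} = \frac{1}{R - -36} = \frac{1}{R + 36} = \frac{1}{36 + R}$)
$U{\left(n,m \right)} = -288$
$\frac{90609}{U{\left(-28,\left(-3\right) \left(-2\right) + 5 \right)}} - \frac{17345}{O{\left(-26 - 223 \right)}} = \frac{90609}{-288} - \frac{17345}{\frac{1}{36 - 249}} = 90609 \left(- \frac{1}{288}\right) - \frac{17345}{\frac{1}{36 - 249}} = - \frac{30203}{96} - \frac{17345}{\frac{1}{-213}} = - \frac{30203}{96} - \frac{17345}{- \frac{1}{213}} = - \frac{30203}{96} - -3694485 = - \frac{30203}{96} + 3694485 = \frac{354640357}{96}$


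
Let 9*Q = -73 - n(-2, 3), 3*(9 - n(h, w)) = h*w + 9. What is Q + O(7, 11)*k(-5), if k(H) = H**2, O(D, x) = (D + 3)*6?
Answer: 1491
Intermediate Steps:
O(D, x) = 18 + 6*D (O(D, x) = (3 + D)*6 = 18 + 6*D)
n(h, w) = 6 - h*w/3 (n(h, w) = 9 - (h*w + 9)/3 = 9 - (9 + h*w)/3 = 9 + (-3 - h*w/3) = 6 - h*w/3)
Q = -9 (Q = (-73 - (6 - 1/3*(-2)*3))/9 = (-73 - (6 + 2))/9 = (-73 - 1*8)/9 = (-73 - 8)/9 = (1/9)*(-81) = -9)
Q + O(7, 11)*k(-5) = -9 + (18 + 6*7)*(-5)**2 = -9 + (18 + 42)*25 = -9 + 60*25 = -9 + 1500 = 1491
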